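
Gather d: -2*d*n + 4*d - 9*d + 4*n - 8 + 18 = d*(-2*n - 5) + 4*n + 10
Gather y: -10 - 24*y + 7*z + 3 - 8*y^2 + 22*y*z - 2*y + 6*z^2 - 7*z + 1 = -8*y^2 + y*(22*z - 26) + 6*z^2 - 6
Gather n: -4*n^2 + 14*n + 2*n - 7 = -4*n^2 + 16*n - 7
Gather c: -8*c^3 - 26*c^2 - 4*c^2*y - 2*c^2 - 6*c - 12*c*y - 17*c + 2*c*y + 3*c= -8*c^3 + c^2*(-4*y - 28) + c*(-10*y - 20)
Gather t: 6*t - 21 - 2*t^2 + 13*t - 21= -2*t^2 + 19*t - 42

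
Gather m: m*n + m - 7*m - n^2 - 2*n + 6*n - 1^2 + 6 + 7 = m*(n - 6) - n^2 + 4*n + 12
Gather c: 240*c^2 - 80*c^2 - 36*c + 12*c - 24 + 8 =160*c^2 - 24*c - 16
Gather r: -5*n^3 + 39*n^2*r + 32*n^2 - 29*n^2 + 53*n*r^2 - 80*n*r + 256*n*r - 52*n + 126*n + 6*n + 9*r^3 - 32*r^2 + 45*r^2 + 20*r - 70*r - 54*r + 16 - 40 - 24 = -5*n^3 + 3*n^2 + 80*n + 9*r^3 + r^2*(53*n + 13) + r*(39*n^2 + 176*n - 104) - 48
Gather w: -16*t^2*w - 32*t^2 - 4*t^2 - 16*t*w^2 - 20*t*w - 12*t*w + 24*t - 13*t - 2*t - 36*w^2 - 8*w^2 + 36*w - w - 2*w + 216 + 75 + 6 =-36*t^2 + 9*t + w^2*(-16*t - 44) + w*(-16*t^2 - 32*t + 33) + 297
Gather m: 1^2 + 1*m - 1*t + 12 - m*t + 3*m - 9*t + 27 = m*(4 - t) - 10*t + 40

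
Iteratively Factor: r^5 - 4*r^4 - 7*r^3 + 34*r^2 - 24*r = (r - 2)*(r^4 - 2*r^3 - 11*r^2 + 12*r) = (r - 4)*(r - 2)*(r^3 + 2*r^2 - 3*r) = (r - 4)*(r - 2)*(r + 3)*(r^2 - r) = (r - 4)*(r - 2)*(r - 1)*(r + 3)*(r)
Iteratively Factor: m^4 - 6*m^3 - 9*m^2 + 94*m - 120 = (m + 4)*(m^3 - 10*m^2 + 31*m - 30) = (m - 3)*(m + 4)*(m^2 - 7*m + 10) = (m - 5)*(m - 3)*(m + 4)*(m - 2)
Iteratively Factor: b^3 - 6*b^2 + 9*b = (b - 3)*(b^2 - 3*b) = (b - 3)^2*(b)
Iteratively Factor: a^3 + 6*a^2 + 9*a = (a + 3)*(a^2 + 3*a) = a*(a + 3)*(a + 3)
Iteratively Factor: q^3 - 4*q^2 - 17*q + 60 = (q - 3)*(q^2 - q - 20) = (q - 5)*(q - 3)*(q + 4)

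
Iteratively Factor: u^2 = (u)*(u)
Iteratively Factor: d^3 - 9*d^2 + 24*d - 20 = (d - 2)*(d^2 - 7*d + 10) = (d - 2)^2*(d - 5)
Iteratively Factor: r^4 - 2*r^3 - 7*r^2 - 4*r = (r + 1)*(r^3 - 3*r^2 - 4*r) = (r - 4)*(r + 1)*(r^2 + r) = r*(r - 4)*(r + 1)*(r + 1)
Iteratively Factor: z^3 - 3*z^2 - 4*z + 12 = (z - 2)*(z^2 - z - 6) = (z - 2)*(z + 2)*(z - 3)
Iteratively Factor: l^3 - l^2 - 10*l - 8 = (l + 2)*(l^2 - 3*l - 4) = (l + 1)*(l + 2)*(l - 4)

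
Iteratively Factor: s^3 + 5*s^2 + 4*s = (s)*(s^2 + 5*s + 4) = s*(s + 1)*(s + 4)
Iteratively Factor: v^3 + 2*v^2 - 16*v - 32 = (v + 4)*(v^2 - 2*v - 8) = (v - 4)*(v + 4)*(v + 2)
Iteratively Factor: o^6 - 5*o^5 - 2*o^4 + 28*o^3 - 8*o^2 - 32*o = (o + 2)*(o^5 - 7*o^4 + 12*o^3 + 4*o^2 - 16*o) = o*(o + 2)*(o^4 - 7*o^3 + 12*o^2 + 4*o - 16) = o*(o - 2)*(o + 2)*(o^3 - 5*o^2 + 2*o + 8) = o*(o - 4)*(o - 2)*(o + 2)*(o^2 - o - 2) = o*(o - 4)*(o - 2)^2*(o + 2)*(o + 1)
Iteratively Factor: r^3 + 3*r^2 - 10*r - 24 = (r + 2)*(r^2 + r - 12) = (r - 3)*(r + 2)*(r + 4)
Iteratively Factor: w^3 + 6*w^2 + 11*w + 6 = (w + 2)*(w^2 + 4*w + 3) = (w + 1)*(w + 2)*(w + 3)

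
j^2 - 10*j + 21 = (j - 7)*(j - 3)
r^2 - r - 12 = (r - 4)*(r + 3)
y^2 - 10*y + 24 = (y - 6)*(y - 4)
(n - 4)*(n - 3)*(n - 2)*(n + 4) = n^4 - 5*n^3 - 10*n^2 + 80*n - 96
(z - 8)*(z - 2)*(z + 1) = z^3 - 9*z^2 + 6*z + 16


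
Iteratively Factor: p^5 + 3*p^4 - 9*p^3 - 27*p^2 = (p + 3)*(p^4 - 9*p^2) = (p + 3)^2*(p^3 - 3*p^2) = p*(p + 3)^2*(p^2 - 3*p) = p*(p - 3)*(p + 3)^2*(p)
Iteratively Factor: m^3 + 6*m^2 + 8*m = (m + 2)*(m^2 + 4*m) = m*(m + 2)*(m + 4)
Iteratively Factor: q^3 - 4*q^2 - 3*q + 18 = (q + 2)*(q^2 - 6*q + 9) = (q - 3)*(q + 2)*(q - 3)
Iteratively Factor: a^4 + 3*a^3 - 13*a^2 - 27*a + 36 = (a + 3)*(a^3 - 13*a + 12) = (a - 1)*(a + 3)*(a^2 + a - 12) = (a - 1)*(a + 3)*(a + 4)*(a - 3)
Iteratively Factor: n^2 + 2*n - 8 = (n + 4)*(n - 2)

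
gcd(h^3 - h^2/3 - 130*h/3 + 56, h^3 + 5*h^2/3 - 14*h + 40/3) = h - 4/3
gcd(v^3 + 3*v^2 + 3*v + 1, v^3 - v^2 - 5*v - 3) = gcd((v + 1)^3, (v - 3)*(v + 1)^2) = v^2 + 2*v + 1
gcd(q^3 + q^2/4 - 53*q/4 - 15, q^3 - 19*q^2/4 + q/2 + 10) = q^2 - 11*q/4 - 5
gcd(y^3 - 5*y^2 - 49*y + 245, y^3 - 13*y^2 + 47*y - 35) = y^2 - 12*y + 35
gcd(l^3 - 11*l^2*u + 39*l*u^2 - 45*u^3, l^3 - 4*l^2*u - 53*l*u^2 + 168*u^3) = -l + 3*u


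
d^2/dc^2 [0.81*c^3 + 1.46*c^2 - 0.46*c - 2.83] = 4.86*c + 2.92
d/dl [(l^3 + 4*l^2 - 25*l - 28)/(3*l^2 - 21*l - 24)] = (l^2 - 16*l + 4)/(3*(l^2 - 16*l + 64))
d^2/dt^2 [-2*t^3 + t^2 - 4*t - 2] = 2 - 12*t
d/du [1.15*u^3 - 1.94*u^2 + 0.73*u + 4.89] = 3.45*u^2 - 3.88*u + 0.73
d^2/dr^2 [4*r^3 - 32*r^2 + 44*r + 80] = 24*r - 64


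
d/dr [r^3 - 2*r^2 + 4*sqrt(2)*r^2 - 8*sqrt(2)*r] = 3*r^2 - 4*r + 8*sqrt(2)*r - 8*sqrt(2)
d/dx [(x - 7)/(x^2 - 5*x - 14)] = -1/(x^2 + 4*x + 4)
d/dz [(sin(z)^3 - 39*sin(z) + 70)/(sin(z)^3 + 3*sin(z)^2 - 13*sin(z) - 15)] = (3*sin(z)^4 + 52*sin(z)^3 - 138*sin(z)^2 - 420*sin(z) + 1495)*cos(z)/((sin(z) - 3)^2*(sin(z) + 1)^2*(sin(z) + 5)^2)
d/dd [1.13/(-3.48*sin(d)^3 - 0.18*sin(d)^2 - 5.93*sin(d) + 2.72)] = (11.7972*sin(d)^2 + 0.4068*sin(d) + 6.7009)*cos(d)/(3.48*sin(d)^3 + 0.18*sin(d)^2 + 5.93*sin(d) - 2.72)^2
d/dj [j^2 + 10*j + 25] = 2*j + 10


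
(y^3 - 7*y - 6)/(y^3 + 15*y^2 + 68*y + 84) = (y^2 - 2*y - 3)/(y^2 + 13*y + 42)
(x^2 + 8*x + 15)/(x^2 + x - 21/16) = 16*(x^2 + 8*x + 15)/(16*x^2 + 16*x - 21)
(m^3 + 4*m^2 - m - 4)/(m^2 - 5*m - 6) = (m^2 + 3*m - 4)/(m - 6)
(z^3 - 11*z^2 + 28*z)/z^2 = z - 11 + 28/z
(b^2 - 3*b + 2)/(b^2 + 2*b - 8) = (b - 1)/(b + 4)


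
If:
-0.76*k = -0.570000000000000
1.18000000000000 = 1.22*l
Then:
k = 0.75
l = 0.97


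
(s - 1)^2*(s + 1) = s^3 - s^2 - s + 1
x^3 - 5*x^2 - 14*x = x*(x - 7)*(x + 2)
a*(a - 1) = a^2 - a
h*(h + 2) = h^2 + 2*h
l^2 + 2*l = l*(l + 2)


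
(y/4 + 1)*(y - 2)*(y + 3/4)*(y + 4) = y^4/4 + 27*y^3/16 + 9*y^2/8 - 8*y - 6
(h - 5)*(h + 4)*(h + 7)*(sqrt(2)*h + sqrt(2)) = sqrt(2)*h^4 + 7*sqrt(2)*h^3 - 21*sqrt(2)*h^2 - 167*sqrt(2)*h - 140*sqrt(2)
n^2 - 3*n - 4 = (n - 4)*(n + 1)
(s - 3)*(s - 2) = s^2 - 5*s + 6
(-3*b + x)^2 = 9*b^2 - 6*b*x + x^2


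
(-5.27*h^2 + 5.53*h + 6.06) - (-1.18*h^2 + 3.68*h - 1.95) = -4.09*h^2 + 1.85*h + 8.01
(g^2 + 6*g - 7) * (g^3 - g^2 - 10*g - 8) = g^5 + 5*g^4 - 23*g^3 - 61*g^2 + 22*g + 56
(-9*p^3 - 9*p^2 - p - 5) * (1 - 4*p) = 36*p^4 + 27*p^3 - 5*p^2 + 19*p - 5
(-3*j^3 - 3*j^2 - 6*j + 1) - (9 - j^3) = -2*j^3 - 3*j^2 - 6*j - 8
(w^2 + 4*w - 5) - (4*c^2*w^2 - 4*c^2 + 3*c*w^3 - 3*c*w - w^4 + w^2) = -4*c^2*w^2 + 4*c^2 - 3*c*w^3 + 3*c*w + w^4 + 4*w - 5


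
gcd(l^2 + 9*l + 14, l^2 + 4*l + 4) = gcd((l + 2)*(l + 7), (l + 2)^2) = l + 2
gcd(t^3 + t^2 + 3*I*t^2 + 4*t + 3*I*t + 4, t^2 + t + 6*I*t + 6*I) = t + 1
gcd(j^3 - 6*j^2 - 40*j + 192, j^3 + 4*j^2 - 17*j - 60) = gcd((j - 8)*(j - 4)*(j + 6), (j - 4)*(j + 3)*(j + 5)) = j - 4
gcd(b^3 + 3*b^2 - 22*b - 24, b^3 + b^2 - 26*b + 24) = b^2 + 2*b - 24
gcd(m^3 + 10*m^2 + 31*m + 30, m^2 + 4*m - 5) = m + 5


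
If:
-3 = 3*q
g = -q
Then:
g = 1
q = -1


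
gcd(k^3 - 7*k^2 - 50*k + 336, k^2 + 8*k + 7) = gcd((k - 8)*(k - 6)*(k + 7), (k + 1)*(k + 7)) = k + 7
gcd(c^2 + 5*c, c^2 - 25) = c + 5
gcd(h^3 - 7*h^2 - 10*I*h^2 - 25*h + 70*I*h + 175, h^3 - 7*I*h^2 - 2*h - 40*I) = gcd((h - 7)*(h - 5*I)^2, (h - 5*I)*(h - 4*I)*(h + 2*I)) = h - 5*I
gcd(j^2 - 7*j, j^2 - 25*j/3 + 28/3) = j - 7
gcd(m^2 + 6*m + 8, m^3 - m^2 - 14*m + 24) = m + 4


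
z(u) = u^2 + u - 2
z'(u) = 2*u + 1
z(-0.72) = -2.20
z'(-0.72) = -0.44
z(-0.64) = -2.23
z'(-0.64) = -0.28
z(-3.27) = 5.42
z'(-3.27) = -5.54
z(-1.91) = -0.26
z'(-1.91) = -2.82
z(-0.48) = -2.25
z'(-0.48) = 0.04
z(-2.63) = 2.29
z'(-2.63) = -4.26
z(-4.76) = 15.90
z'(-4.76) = -8.52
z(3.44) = 13.27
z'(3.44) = 7.88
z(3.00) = 10.00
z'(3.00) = 7.00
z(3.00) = 10.00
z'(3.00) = 7.00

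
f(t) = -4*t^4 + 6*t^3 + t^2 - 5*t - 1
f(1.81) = -14.13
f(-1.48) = -30.05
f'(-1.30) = 57.97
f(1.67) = -9.73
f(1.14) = -3.27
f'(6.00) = -2801.00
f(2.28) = -44.18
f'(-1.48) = 83.34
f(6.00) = -3883.00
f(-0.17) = -0.15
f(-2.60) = -269.49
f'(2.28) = -96.51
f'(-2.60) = 392.70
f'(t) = -16*t^3 + 18*t^2 + 2*t - 5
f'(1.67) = -25.98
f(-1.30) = -17.42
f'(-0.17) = -4.74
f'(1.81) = -37.29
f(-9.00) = -30493.00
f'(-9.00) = 13099.00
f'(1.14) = -3.03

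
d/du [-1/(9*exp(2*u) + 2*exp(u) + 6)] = (18*exp(u) + 2)*exp(u)/(9*exp(2*u) + 2*exp(u) + 6)^2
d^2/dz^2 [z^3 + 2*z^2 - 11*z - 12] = 6*z + 4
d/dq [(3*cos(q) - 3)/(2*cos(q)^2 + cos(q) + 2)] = 3*(-4*cos(q) + cos(2*q) - 2)*sin(q)/(cos(q) + cos(2*q) + 3)^2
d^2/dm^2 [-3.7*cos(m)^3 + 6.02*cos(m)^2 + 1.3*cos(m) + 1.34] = 33.3*cos(m)^3 - 24.08*cos(m)^2 - 23.5*cos(m) + 12.04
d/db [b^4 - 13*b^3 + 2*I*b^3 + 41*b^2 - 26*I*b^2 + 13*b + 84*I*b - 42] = 4*b^3 + b^2*(-39 + 6*I) + b*(82 - 52*I) + 13 + 84*I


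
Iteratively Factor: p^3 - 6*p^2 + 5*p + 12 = (p - 4)*(p^2 - 2*p - 3) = (p - 4)*(p - 3)*(p + 1)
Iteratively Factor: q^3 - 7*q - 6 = (q - 3)*(q^2 + 3*q + 2) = (q - 3)*(q + 1)*(q + 2)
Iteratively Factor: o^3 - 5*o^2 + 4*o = (o - 4)*(o^2 - o) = o*(o - 4)*(o - 1)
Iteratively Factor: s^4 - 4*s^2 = (s)*(s^3 - 4*s) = s*(s - 2)*(s^2 + 2*s) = s*(s - 2)*(s + 2)*(s)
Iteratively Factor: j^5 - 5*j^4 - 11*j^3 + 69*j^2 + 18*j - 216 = (j + 2)*(j^4 - 7*j^3 + 3*j^2 + 63*j - 108) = (j - 3)*(j + 2)*(j^3 - 4*j^2 - 9*j + 36) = (j - 3)*(j + 2)*(j + 3)*(j^2 - 7*j + 12) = (j - 4)*(j - 3)*(j + 2)*(j + 3)*(j - 3)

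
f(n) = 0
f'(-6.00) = 0.00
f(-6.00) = 0.00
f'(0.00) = 0.00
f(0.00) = 0.00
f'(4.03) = 0.00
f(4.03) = 0.00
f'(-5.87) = 0.00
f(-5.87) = 0.00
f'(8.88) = 0.00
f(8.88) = 0.00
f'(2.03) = 0.00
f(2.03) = 0.00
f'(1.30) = 0.00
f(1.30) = 0.00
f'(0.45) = 0.00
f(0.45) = 0.00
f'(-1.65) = 0.00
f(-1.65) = 0.00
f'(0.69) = 0.00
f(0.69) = 0.00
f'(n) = 0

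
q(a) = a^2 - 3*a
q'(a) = 2*a - 3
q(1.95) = -2.05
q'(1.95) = 0.90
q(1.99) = -2.01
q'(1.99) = 0.98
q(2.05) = -1.95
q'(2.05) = 1.10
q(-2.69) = 15.31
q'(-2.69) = -8.38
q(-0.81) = 3.09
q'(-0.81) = -4.62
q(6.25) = 20.31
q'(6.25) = 9.50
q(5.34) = 12.50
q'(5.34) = 7.68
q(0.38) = -1.00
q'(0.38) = -2.24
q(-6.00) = 54.00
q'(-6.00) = -15.00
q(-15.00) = 270.00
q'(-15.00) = -33.00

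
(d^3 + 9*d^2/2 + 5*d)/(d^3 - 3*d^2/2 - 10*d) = (d + 2)/(d - 4)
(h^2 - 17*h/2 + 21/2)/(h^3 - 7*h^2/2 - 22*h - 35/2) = (2*h - 3)/(2*h^2 + 7*h + 5)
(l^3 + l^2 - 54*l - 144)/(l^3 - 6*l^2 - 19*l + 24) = (l + 6)/(l - 1)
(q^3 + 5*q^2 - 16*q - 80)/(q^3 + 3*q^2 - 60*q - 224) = (q^2 + q - 20)/(q^2 - q - 56)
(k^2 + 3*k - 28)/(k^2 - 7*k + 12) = (k + 7)/(k - 3)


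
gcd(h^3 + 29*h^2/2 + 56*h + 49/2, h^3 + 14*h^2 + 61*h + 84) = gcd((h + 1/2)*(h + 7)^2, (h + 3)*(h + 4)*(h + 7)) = h + 7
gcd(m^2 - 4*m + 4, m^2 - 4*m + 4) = m^2 - 4*m + 4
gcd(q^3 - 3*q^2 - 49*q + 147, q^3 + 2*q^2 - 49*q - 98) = q^2 - 49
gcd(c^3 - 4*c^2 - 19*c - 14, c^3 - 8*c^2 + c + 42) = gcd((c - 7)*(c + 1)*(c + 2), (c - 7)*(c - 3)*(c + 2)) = c^2 - 5*c - 14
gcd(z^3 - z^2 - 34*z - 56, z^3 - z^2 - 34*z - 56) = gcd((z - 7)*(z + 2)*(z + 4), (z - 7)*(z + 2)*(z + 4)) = z^3 - z^2 - 34*z - 56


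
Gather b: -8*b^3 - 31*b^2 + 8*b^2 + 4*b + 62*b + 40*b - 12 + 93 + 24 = -8*b^3 - 23*b^2 + 106*b + 105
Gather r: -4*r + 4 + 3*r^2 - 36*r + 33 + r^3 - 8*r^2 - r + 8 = r^3 - 5*r^2 - 41*r + 45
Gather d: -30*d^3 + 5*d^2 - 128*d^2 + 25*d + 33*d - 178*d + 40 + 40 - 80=-30*d^3 - 123*d^2 - 120*d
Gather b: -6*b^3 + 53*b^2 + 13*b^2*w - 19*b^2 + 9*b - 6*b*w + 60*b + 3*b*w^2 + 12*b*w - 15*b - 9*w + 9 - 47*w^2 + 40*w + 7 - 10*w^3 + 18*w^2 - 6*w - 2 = -6*b^3 + b^2*(13*w + 34) + b*(3*w^2 + 6*w + 54) - 10*w^3 - 29*w^2 + 25*w + 14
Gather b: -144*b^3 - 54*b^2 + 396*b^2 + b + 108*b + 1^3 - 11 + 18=-144*b^3 + 342*b^2 + 109*b + 8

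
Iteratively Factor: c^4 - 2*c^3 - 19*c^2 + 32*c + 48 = (c + 4)*(c^3 - 6*c^2 + 5*c + 12) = (c - 4)*(c + 4)*(c^2 - 2*c - 3) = (c - 4)*(c - 3)*(c + 4)*(c + 1)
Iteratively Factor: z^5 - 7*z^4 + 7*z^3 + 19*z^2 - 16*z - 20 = (z + 1)*(z^4 - 8*z^3 + 15*z^2 + 4*z - 20) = (z - 2)*(z + 1)*(z^3 - 6*z^2 + 3*z + 10) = (z - 5)*(z - 2)*(z + 1)*(z^2 - z - 2) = (z - 5)*(z - 2)*(z + 1)^2*(z - 2)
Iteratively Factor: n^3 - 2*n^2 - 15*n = (n)*(n^2 - 2*n - 15) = n*(n - 5)*(n + 3)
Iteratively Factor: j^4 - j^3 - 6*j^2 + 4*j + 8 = (j + 1)*(j^3 - 2*j^2 - 4*j + 8) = (j + 1)*(j + 2)*(j^2 - 4*j + 4) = (j - 2)*(j + 1)*(j + 2)*(j - 2)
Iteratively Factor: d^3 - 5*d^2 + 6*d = (d - 2)*(d^2 - 3*d) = d*(d - 2)*(d - 3)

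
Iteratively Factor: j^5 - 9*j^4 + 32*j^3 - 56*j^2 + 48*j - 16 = (j - 2)*(j^4 - 7*j^3 + 18*j^2 - 20*j + 8) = (j - 2)^2*(j^3 - 5*j^2 + 8*j - 4) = (j - 2)^3*(j^2 - 3*j + 2) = (j - 2)^4*(j - 1)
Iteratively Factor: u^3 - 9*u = (u - 3)*(u^2 + 3*u) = (u - 3)*(u + 3)*(u)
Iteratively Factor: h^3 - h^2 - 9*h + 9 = (h + 3)*(h^2 - 4*h + 3) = (h - 1)*(h + 3)*(h - 3)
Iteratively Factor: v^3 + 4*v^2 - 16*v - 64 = (v + 4)*(v^2 - 16) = (v - 4)*(v + 4)*(v + 4)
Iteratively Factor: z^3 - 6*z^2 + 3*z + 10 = (z - 2)*(z^2 - 4*z - 5) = (z - 2)*(z + 1)*(z - 5)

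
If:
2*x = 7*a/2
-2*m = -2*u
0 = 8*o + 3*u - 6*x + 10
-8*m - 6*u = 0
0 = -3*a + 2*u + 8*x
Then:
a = 0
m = 0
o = -5/4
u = 0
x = 0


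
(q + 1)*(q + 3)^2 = q^3 + 7*q^2 + 15*q + 9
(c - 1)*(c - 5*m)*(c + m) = c^3 - 4*c^2*m - c^2 - 5*c*m^2 + 4*c*m + 5*m^2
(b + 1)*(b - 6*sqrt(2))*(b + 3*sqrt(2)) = b^3 - 3*sqrt(2)*b^2 + b^2 - 36*b - 3*sqrt(2)*b - 36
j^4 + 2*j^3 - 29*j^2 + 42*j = j*(j - 3)*(j - 2)*(j + 7)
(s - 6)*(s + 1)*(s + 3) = s^3 - 2*s^2 - 21*s - 18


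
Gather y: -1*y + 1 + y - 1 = 0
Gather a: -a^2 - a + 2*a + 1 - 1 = -a^2 + a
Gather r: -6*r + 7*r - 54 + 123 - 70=r - 1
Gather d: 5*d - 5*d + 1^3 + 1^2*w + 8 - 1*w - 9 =0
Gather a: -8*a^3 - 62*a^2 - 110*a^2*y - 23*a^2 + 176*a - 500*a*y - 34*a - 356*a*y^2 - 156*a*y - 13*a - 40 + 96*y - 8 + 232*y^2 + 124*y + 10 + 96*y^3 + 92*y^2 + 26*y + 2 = -8*a^3 + a^2*(-110*y - 85) + a*(-356*y^2 - 656*y + 129) + 96*y^3 + 324*y^2 + 246*y - 36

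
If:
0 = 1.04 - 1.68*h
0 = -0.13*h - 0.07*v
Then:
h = 0.62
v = -1.15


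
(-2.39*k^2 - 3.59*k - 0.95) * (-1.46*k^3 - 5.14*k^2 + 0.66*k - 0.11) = 3.4894*k^5 + 17.526*k^4 + 18.2622*k^3 + 2.7765*k^2 - 0.2321*k + 0.1045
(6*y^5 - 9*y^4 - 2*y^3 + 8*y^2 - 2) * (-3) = -18*y^5 + 27*y^4 + 6*y^3 - 24*y^2 + 6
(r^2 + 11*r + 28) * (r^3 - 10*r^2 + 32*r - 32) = r^5 + r^4 - 50*r^3 + 40*r^2 + 544*r - 896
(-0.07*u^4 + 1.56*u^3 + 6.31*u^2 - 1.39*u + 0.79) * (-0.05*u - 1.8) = 0.0035*u^5 + 0.048*u^4 - 3.1235*u^3 - 11.2885*u^2 + 2.4625*u - 1.422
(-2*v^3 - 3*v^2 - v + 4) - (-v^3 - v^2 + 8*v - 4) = -v^3 - 2*v^2 - 9*v + 8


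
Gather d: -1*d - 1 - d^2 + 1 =-d^2 - d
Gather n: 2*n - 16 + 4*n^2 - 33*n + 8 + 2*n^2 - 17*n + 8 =6*n^2 - 48*n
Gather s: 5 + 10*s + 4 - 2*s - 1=8*s + 8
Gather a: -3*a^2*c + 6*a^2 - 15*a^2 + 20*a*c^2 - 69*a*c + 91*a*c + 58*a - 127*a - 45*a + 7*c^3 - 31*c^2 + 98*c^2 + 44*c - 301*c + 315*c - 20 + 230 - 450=a^2*(-3*c - 9) + a*(20*c^2 + 22*c - 114) + 7*c^3 + 67*c^2 + 58*c - 240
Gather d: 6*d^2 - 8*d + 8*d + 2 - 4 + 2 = 6*d^2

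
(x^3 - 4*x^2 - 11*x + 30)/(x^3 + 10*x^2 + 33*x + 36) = (x^2 - 7*x + 10)/(x^2 + 7*x + 12)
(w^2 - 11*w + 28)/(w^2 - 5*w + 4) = (w - 7)/(w - 1)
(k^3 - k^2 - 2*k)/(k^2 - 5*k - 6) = k*(k - 2)/(k - 6)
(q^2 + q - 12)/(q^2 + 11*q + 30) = (q^2 + q - 12)/(q^2 + 11*q + 30)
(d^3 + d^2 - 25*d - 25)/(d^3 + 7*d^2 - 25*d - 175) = (d + 1)/(d + 7)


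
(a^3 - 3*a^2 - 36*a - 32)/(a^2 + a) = a - 4 - 32/a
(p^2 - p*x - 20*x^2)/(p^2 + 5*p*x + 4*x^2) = (p - 5*x)/(p + x)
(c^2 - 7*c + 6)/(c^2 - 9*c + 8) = (c - 6)/(c - 8)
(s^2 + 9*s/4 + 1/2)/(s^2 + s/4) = (s + 2)/s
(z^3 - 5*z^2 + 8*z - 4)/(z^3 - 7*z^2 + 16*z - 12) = (z - 1)/(z - 3)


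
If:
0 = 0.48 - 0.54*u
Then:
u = 0.89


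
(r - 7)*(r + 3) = r^2 - 4*r - 21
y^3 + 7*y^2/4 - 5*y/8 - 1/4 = (y - 1/2)*(y + 1/4)*(y + 2)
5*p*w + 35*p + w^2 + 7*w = (5*p + w)*(w + 7)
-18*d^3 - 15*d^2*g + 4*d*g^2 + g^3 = (-3*d + g)*(d + g)*(6*d + g)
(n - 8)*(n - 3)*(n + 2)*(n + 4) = n^4 - 5*n^3 - 34*n^2 + 56*n + 192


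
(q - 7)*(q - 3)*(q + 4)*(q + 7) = q^4 + q^3 - 61*q^2 - 49*q + 588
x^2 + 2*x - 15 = (x - 3)*(x + 5)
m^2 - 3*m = m*(m - 3)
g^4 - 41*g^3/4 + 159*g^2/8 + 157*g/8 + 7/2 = (g - 7)*(g - 4)*(g + 1/4)*(g + 1/2)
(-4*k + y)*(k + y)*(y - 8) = -4*k^2*y + 32*k^2 - 3*k*y^2 + 24*k*y + y^3 - 8*y^2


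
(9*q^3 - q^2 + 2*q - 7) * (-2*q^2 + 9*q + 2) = -18*q^5 + 83*q^4 + 5*q^3 + 30*q^2 - 59*q - 14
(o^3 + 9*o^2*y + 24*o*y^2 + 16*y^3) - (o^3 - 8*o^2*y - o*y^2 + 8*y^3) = 17*o^2*y + 25*o*y^2 + 8*y^3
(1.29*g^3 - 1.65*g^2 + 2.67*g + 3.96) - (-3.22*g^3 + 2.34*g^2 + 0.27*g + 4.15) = 4.51*g^3 - 3.99*g^2 + 2.4*g - 0.19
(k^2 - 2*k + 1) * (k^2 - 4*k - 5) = k^4 - 6*k^3 + 4*k^2 + 6*k - 5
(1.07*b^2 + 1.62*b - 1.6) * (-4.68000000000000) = -5.0076*b^2 - 7.5816*b + 7.488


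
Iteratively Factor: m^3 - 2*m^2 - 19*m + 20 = (m - 1)*(m^2 - m - 20) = (m - 5)*(m - 1)*(m + 4)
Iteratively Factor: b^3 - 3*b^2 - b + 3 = (b + 1)*(b^2 - 4*b + 3) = (b - 3)*(b + 1)*(b - 1)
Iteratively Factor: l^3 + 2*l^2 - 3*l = (l - 1)*(l^2 + 3*l) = l*(l - 1)*(l + 3)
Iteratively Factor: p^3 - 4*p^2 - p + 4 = (p - 1)*(p^2 - 3*p - 4) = (p - 1)*(p + 1)*(p - 4)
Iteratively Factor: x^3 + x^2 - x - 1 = (x + 1)*(x^2 - 1) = (x + 1)^2*(x - 1)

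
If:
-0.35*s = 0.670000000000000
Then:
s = -1.91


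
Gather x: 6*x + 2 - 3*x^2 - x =-3*x^2 + 5*x + 2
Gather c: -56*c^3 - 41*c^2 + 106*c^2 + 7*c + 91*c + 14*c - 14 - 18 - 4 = -56*c^3 + 65*c^2 + 112*c - 36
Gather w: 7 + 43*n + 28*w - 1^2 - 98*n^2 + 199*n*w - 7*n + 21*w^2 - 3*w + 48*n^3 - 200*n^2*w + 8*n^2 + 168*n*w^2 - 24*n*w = 48*n^3 - 90*n^2 + 36*n + w^2*(168*n + 21) + w*(-200*n^2 + 175*n + 25) + 6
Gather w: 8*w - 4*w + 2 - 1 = 4*w + 1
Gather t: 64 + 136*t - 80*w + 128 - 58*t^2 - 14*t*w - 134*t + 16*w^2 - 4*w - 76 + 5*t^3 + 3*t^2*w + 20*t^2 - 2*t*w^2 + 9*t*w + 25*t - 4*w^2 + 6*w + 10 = 5*t^3 + t^2*(3*w - 38) + t*(-2*w^2 - 5*w + 27) + 12*w^2 - 78*w + 126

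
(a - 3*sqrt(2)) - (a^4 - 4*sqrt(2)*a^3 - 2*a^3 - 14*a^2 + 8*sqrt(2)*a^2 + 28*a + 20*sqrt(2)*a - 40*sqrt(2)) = -a^4 + 2*a^3 + 4*sqrt(2)*a^3 - 8*sqrt(2)*a^2 + 14*a^2 - 20*sqrt(2)*a - 27*a + 37*sqrt(2)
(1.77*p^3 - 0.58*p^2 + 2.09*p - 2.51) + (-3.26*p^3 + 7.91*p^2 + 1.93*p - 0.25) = -1.49*p^3 + 7.33*p^2 + 4.02*p - 2.76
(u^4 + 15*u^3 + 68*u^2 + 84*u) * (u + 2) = u^5 + 17*u^4 + 98*u^3 + 220*u^2 + 168*u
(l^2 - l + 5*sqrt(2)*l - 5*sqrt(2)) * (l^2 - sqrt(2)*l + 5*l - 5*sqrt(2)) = l^4 + 4*l^3 + 4*sqrt(2)*l^3 - 15*l^2 + 16*sqrt(2)*l^2 - 40*l - 20*sqrt(2)*l + 50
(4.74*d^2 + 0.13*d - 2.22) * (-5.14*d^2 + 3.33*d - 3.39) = -24.3636*d^4 + 15.116*d^3 - 4.2249*d^2 - 7.8333*d + 7.5258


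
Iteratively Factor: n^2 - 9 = (n + 3)*(n - 3)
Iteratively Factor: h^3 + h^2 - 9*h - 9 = (h - 3)*(h^2 + 4*h + 3) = (h - 3)*(h + 3)*(h + 1)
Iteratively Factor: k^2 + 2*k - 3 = (k + 3)*(k - 1)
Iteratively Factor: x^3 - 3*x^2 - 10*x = (x - 5)*(x^2 + 2*x) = x*(x - 5)*(x + 2)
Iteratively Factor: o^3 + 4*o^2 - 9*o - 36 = (o + 3)*(o^2 + o - 12) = (o + 3)*(o + 4)*(o - 3)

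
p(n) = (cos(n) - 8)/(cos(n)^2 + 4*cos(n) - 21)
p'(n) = (2*sin(n)*cos(n) + 4*sin(n))*(cos(n) - 8)/(cos(n)^2 + 4*cos(n) - 21)^2 - sin(n)/(cos(n)^2 + 4*cos(n) - 21) = (cos(n)^2 - 16*cos(n) - 11)*sin(n)/(cos(n)^2 + 4*cos(n) - 21)^2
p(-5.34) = 0.40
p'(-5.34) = -0.05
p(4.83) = 0.38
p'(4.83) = 0.03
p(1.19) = 0.39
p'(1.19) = -0.04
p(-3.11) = 0.37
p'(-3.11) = -0.00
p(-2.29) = 0.37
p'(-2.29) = 0.00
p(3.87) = 0.37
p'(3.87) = -0.00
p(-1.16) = 0.39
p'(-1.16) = 0.04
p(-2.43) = 0.37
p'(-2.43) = -0.00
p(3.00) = 0.37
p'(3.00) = 0.00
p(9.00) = 0.37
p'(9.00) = 0.00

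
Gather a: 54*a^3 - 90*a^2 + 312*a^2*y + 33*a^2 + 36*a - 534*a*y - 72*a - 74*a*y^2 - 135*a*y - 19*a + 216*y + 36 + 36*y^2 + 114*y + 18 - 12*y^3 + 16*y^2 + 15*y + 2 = 54*a^3 + a^2*(312*y - 57) + a*(-74*y^2 - 669*y - 55) - 12*y^3 + 52*y^2 + 345*y + 56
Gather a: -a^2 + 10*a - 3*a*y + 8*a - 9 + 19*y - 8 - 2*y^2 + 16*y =-a^2 + a*(18 - 3*y) - 2*y^2 + 35*y - 17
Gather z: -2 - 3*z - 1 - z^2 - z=-z^2 - 4*z - 3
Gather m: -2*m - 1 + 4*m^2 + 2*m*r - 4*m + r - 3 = 4*m^2 + m*(2*r - 6) + r - 4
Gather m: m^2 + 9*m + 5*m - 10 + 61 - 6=m^2 + 14*m + 45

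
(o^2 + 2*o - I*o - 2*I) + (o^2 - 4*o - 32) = 2*o^2 - 2*o - I*o - 32 - 2*I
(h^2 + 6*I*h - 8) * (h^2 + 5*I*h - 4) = h^4 + 11*I*h^3 - 42*h^2 - 64*I*h + 32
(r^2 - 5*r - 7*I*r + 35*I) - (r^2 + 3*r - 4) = -8*r - 7*I*r + 4 + 35*I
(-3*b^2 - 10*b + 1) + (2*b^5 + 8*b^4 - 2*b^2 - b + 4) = 2*b^5 + 8*b^4 - 5*b^2 - 11*b + 5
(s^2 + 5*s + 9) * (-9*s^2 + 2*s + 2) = -9*s^4 - 43*s^3 - 69*s^2 + 28*s + 18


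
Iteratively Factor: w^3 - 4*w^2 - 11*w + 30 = (w - 2)*(w^2 - 2*w - 15) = (w - 2)*(w + 3)*(w - 5)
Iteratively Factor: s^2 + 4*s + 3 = (s + 1)*(s + 3)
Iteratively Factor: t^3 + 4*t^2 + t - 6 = (t + 3)*(t^2 + t - 2) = (t - 1)*(t + 3)*(t + 2)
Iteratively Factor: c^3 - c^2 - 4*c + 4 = (c - 2)*(c^2 + c - 2) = (c - 2)*(c + 2)*(c - 1)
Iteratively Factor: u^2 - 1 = (u + 1)*(u - 1)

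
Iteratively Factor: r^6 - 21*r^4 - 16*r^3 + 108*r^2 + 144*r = (r + 3)*(r^5 - 3*r^4 - 12*r^3 + 20*r^2 + 48*r) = (r + 2)*(r + 3)*(r^4 - 5*r^3 - 2*r^2 + 24*r) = (r + 2)^2*(r + 3)*(r^3 - 7*r^2 + 12*r) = r*(r + 2)^2*(r + 3)*(r^2 - 7*r + 12) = r*(r - 4)*(r + 2)^2*(r + 3)*(r - 3)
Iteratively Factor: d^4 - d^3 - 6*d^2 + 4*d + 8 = (d + 1)*(d^3 - 2*d^2 - 4*d + 8) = (d - 2)*(d + 1)*(d^2 - 4) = (d - 2)^2*(d + 1)*(d + 2)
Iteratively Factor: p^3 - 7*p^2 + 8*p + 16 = (p - 4)*(p^2 - 3*p - 4) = (p - 4)*(p + 1)*(p - 4)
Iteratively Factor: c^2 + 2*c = (c + 2)*(c)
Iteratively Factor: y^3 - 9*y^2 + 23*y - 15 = (y - 1)*(y^2 - 8*y + 15) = (y - 5)*(y - 1)*(y - 3)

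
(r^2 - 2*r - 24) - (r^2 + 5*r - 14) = -7*r - 10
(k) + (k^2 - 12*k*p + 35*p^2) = k^2 - 12*k*p + k + 35*p^2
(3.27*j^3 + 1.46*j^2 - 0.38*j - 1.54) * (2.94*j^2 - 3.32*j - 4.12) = 9.6138*j^5 - 6.564*j^4 - 19.4368*j^3 - 9.2812*j^2 + 6.6784*j + 6.3448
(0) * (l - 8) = 0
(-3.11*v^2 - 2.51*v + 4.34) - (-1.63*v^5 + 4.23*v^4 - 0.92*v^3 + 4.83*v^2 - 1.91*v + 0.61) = 1.63*v^5 - 4.23*v^4 + 0.92*v^3 - 7.94*v^2 - 0.6*v + 3.73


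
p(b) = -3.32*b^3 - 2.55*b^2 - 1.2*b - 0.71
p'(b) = -9.96*b^2 - 5.1*b - 1.2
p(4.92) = -463.74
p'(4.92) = -267.39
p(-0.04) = -0.67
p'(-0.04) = -1.01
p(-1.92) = 15.69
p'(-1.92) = -28.12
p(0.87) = -5.87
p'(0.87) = -13.18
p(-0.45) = -0.38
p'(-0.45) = -0.92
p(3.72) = -211.37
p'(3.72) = -158.00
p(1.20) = -11.56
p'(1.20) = -21.66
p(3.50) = -178.49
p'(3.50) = -141.06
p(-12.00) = 5383.45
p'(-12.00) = -1374.24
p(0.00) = -0.71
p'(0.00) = -1.20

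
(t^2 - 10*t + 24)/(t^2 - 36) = (t - 4)/(t + 6)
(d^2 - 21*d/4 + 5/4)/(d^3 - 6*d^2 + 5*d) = (d - 1/4)/(d*(d - 1))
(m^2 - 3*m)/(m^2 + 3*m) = (m - 3)/(m + 3)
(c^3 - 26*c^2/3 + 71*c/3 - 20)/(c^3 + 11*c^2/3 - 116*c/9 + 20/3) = 3*(c^2 - 7*c + 12)/(3*c^2 + 16*c - 12)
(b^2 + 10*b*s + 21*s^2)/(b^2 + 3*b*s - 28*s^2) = (-b - 3*s)/(-b + 4*s)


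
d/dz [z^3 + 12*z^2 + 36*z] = 3*z^2 + 24*z + 36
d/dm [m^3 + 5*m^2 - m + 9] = 3*m^2 + 10*m - 1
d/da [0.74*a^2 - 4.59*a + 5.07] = 1.48*a - 4.59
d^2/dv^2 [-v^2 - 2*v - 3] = -2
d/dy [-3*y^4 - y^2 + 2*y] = -12*y^3 - 2*y + 2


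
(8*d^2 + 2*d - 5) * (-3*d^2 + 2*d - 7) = -24*d^4 + 10*d^3 - 37*d^2 - 24*d + 35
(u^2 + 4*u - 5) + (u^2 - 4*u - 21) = 2*u^2 - 26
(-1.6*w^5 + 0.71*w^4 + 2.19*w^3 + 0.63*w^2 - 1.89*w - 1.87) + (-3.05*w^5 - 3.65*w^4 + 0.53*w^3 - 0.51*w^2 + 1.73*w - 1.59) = -4.65*w^5 - 2.94*w^4 + 2.72*w^3 + 0.12*w^2 - 0.16*w - 3.46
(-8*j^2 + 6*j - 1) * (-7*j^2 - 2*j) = 56*j^4 - 26*j^3 - 5*j^2 + 2*j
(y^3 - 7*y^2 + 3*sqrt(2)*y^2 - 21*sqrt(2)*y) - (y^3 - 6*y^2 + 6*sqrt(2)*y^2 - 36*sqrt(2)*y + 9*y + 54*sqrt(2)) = -3*sqrt(2)*y^2 - y^2 - 9*y + 15*sqrt(2)*y - 54*sqrt(2)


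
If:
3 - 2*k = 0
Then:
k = 3/2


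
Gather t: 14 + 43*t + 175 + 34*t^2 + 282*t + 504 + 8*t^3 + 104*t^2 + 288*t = 8*t^3 + 138*t^2 + 613*t + 693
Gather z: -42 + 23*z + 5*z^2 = 5*z^2 + 23*z - 42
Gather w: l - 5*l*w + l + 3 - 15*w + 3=2*l + w*(-5*l - 15) + 6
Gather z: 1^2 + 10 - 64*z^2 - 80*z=-64*z^2 - 80*z + 11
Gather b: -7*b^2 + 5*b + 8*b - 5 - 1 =-7*b^2 + 13*b - 6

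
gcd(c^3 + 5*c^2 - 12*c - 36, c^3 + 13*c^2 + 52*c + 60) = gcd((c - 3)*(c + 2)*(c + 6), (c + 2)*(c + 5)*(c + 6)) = c^2 + 8*c + 12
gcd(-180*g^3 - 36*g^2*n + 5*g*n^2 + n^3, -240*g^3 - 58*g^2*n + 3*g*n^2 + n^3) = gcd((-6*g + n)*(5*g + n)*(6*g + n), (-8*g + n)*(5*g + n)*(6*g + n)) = 30*g^2 + 11*g*n + n^2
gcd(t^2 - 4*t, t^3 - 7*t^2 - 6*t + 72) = t - 4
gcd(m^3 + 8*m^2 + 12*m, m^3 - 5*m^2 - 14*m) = m^2 + 2*m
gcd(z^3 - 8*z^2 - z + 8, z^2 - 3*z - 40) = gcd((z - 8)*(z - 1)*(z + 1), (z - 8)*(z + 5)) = z - 8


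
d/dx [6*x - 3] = 6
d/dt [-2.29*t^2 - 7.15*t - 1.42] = -4.58*t - 7.15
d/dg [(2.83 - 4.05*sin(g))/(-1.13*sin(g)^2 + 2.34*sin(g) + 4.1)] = (-4.5765*sin(g)^2 + 6.3958*sin(g) - 23.2272)*cos(g)/(1.2769*sin(g)^4 - 5.2884*sin(g)^3 - 3.7904*sin(g)^2 + 19.188*sin(g) + 16.81)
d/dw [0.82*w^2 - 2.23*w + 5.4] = 1.64*w - 2.23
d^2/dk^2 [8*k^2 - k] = 16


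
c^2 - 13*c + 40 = (c - 8)*(c - 5)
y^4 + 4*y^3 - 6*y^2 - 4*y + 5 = (y - 1)^2*(y + 1)*(y + 5)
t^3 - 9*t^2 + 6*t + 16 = (t - 8)*(t - 2)*(t + 1)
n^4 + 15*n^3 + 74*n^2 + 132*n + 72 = (n + 1)*(n + 2)*(n + 6)^2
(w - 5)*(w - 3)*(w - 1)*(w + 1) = w^4 - 8*w^3 + 14*w^2 + 8*w - 15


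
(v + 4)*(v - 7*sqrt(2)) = v^2 - 7*sqrt(2)*v + 4*v - 28*sqrt(2)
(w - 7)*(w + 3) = w^2 - 4*w - 21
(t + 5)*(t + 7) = t^2 + 12*t + 35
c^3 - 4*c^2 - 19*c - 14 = (c - 7)*(c + 1)*(c + 2)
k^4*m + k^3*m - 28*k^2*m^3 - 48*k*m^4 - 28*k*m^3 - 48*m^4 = (k - 6*m)*(k + 2*m)*(k + 4*m)*(k*m + m)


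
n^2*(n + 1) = n^3 + n^2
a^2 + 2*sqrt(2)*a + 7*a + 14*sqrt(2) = (a + 7)*(a + 2*sqrt(2))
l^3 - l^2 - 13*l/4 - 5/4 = (l - 5/2)*(l + 1/2)*(l + 1)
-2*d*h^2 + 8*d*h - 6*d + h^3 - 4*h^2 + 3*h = (-2*d + h)*(h - 3)*(h - 1)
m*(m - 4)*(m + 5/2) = m^3 - 3*m^2/2 - 10*m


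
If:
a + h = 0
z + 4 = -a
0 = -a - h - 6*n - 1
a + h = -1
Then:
No Solution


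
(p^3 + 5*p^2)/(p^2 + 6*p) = p*(p + 5)/(p + 6)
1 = 1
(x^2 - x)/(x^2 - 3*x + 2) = x/(x - 2)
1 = 1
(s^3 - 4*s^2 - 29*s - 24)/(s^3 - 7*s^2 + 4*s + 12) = (s^2 - 5*s - 24)/(s^2 - 8*s + 12)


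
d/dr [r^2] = 2*r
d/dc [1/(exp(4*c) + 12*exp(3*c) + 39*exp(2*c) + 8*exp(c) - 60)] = (-4*exp(3*c) - 36*exp(2*c) - 78*exp(c) - 8)*exp(c)/(exp(4*c) + 12*exp(3*c) + 39*exp(2*c) + 8*exp(c) - 60)^2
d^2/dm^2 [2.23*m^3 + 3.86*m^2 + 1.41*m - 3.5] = 13.38*m + 7.72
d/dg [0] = 0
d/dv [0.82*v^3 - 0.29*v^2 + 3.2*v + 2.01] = 2.46*v^2 - 0.58*v + 3.2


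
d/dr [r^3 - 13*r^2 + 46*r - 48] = 3*r^2 - 26*r + 46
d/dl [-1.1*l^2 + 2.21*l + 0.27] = 2.21 - 2.2*l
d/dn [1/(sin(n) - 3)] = -cos(n)/(sin(n) - 3)^2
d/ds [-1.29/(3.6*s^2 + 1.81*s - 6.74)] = (9.288*s + 2.3349)/(3.6*s^2 + 1.81*s - 6.74)^2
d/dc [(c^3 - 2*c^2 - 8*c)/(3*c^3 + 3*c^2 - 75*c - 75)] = (3*c^4 - 34*c^3 - 17*c^2 + 100*c + 200)/(3*(c^6 + 2*c^5 - 49*c^4 - 100*c^3 + 575*c^2 + 1250*c + 625))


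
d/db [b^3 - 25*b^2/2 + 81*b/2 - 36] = 3*b^2 - 25*b + 81/2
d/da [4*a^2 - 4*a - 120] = 8*a - 4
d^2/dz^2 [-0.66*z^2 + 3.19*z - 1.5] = -1.32000000000000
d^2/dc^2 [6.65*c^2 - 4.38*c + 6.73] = 13.3000000000000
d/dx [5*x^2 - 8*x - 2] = 10*x - 8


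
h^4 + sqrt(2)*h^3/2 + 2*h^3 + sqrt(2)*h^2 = h^2*(h + 2)*(h + sqrt(2)/2)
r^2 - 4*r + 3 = (r - 3)*(r - 1)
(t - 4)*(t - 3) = t^2 - 7*t + 12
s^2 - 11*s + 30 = (s - 6)*(s - 5)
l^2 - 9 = (l - 3)*(l + 3)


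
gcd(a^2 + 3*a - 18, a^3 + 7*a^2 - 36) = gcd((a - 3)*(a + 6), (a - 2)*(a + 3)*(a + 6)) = a + 6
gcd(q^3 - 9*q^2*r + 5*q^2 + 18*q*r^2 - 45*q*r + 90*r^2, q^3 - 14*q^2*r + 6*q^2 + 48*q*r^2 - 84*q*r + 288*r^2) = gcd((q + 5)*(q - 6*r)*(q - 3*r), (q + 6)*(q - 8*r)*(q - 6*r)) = q - 6*r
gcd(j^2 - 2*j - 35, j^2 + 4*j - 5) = j + 5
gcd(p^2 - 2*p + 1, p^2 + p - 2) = p - 1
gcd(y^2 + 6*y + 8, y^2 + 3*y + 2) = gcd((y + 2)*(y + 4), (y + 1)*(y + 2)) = y + 2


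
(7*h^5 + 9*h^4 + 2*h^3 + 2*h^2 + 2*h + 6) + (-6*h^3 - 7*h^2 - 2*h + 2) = 7*h^5 + 9*h^4 - 4*h^3 - 5*h^2 + 8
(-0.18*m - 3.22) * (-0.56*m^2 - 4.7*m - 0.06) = 0.1008*m^3 + 2.6492*m^2 + 15.1448*m + 0.1932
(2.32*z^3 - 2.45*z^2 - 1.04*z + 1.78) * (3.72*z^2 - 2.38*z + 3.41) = 8.6304*z^5 - 14.6356*z^4 + 9.8734*z^3 + 0.742299999999999*z^2 - 7.7828*z + 6.0698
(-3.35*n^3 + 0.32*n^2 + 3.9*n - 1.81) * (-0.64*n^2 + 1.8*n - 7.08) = 2.144*n^5 - 6.2348*n^4 + 21.798*n^3 + 5.9128*n^2 - 30.87*n + 12.8148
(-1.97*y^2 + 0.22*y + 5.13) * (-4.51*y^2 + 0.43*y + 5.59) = 8.8847*y^4 - 1.8393*y^3 - 34.054*y^2 + 3.4357*y + 28.6767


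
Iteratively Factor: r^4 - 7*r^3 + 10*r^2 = (r - 2)*(r^3 - 5*r^2) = r*(r - 2)*(r^2 - 5*r) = r^2*(r - 2)*(r - 5)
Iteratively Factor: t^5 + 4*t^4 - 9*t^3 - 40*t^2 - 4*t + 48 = (t + 2)*(t^4 + 2*t^3 - 13*t^2 - 14*t + 24) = (t + 2)*(t + 4)*(t^3 - 2*t^2 - 5*t + 6) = (t + 2)^2*(t + 4)*(t^2 - 4*t + 3) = (t - 3)*(t + 2)^2*(t + 4)*(t - 1)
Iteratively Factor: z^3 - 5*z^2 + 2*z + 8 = (z - 2)*(z^2 - 3*z - 4) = (z - 4)*(z - 2)*(z + 1)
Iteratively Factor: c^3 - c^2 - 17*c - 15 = (c + 1)*(c^2 - 2*c - 15) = (c - 5)*(c + 1)*(c + 3)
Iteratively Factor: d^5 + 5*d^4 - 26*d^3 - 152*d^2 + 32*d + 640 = (d + 4)*(d^4 + d^3 - 30*d^2 - 32*d + 160) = (d + 4)^2*(d^3 - 3*d^2 - 18*d + 40) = (d + 4)^3*(d^2 - 7*d + 10) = (d - 5)*(d + 4)^3*(d - 2)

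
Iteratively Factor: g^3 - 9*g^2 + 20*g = (g - 5)*(g^2 - 4*g) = g*(g - 5)*(g - 4)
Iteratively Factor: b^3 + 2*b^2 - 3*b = (b - 1)*(b^2 + 3*b) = (b - 1)*(b + 3)*(b)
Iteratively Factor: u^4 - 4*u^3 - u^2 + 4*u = (u + 1)*(u^3 - 5*u^2 + 4*u) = (u - 1)*(u + 1)*(u^2 - 4*u) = u*(u - 1)*(u + 1)*(u - 4)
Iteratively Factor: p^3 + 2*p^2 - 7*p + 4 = (p + 4)*(p^2 - 2*p + 1) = (p - 1)*(p + 4)*(p - 1)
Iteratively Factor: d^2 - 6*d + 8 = (d - 2)*(d - 4)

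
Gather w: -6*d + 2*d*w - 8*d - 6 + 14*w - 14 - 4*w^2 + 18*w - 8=-14*d - 4*w^2 + w*(2*d + 32) - 28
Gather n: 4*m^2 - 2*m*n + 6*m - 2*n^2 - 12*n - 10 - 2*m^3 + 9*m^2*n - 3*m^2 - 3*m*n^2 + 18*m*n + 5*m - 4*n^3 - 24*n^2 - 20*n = -2*m^3 + m^2 + 11*m - 4*n^3 + n^2*(-3*m - 26) + n*(9*m^2 + 16*m - 32) - 10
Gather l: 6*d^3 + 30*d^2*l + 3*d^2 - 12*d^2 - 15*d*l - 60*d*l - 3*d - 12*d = 6*d^3 - 9*d^2 - 15*d + l*(30*d^2 - 75*d)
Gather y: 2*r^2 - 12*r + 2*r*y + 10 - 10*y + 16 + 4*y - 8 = 2*r^2 - 12*r + y*(2*r - 6) + 18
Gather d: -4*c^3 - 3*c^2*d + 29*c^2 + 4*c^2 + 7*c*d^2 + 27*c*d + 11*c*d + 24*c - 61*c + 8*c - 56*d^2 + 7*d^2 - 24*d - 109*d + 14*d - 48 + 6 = -4*c^3 + 33*c^2 - 29*c + d^2*(7*c - 49) + d*(-3*c^2 + 38*c - 119) - 42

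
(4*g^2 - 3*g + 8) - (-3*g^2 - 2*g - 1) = 7*g^2 - g + 9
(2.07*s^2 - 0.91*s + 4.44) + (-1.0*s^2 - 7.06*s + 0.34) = 1.07*s^2 - 7.97*s + 4.78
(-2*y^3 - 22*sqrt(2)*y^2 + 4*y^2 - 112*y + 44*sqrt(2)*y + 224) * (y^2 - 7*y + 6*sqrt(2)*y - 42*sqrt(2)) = -2*y^5 - 34*sqrt(2)*y^4 + 18*y^4 - 404*y^3 + 306*sqrt(2)*y^3 - 1148*sqrt(2)*y^2 + 3384*y^2 - 5264*y + 6048*sqrt(2)*y - 9408*sqrt(2)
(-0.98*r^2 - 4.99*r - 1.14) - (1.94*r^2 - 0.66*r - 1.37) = -2.92*r^2 - 4.33*r + 0.23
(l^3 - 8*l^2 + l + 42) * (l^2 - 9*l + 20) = l^5 - 17*l^4 + 93*l^3 - 127*l^2 - 358*l + 840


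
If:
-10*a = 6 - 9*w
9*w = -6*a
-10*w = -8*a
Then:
No Solution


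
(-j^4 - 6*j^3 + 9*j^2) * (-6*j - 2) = 6*j^5 + 38*j^4 - 42*j^3 - 18*j^2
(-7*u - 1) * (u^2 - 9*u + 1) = -7*u^3 + 62*u^2 + 2*u - 1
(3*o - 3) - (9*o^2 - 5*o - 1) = -9*o^2 + 8*o - 2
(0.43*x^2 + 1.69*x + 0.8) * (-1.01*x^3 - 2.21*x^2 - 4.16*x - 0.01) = -0.4343*x^5 - 2.6572*x^4 - 6.3317*x^3 - 8.8027*x^2 - 3.3449*x - 0.008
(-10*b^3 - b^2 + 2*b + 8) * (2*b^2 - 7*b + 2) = -20*b^5 + 68*b^4 - 9*b^3 - 52*b + 16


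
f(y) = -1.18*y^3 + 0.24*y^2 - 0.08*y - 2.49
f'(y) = -3.54*y^2 + 0.48*y - 0.08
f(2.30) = -15.76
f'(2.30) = -17.70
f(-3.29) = 42.39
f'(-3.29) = -39.98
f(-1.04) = -0.82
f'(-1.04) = -4.41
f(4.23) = -87.84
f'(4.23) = -61.39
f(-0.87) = -1.46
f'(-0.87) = -3.18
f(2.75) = -25.44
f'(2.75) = -25.53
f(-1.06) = -0.73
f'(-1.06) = -4.57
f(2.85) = -28.08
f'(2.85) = -27.47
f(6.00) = -249.21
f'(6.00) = -124.64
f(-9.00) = 877.89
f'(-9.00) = -291.14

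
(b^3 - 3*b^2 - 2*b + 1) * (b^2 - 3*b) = b^5 - 6*b^4 + 7*b^3 + 7*b^2 - 3*b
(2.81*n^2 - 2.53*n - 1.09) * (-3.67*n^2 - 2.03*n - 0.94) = -10.3127*n^4 + 3.5808*n^3 + 6.4948*n^2 + 4.5909*n + 1.0246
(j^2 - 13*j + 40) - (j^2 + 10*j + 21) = 19 - 23*j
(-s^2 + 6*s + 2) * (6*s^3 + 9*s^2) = -6*s^5 + 27*s^4 + 66*s^3 + 18*s^2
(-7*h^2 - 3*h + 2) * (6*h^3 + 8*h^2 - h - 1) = -42*h^5 - 74*h^4 - 5*h^3 + 26*h^2 + h - 2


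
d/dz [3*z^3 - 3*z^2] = 3*z*(3*z - 2)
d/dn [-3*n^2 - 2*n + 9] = -6*n - 2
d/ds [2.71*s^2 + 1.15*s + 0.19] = 5.42*s + 1.15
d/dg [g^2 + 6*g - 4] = 2*g + 6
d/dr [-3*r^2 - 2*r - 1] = -6*r - 2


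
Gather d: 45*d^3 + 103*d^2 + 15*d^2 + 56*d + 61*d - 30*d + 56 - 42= 45*d^3 + 118*d^2 + 87*d + 14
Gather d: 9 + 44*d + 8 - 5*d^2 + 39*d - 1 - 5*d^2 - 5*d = -10*d^2 + 78*d + 16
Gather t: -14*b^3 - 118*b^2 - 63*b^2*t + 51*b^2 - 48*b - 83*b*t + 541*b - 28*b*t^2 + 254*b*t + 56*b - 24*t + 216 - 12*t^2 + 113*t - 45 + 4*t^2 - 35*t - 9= -14*b^3 - 67*b^2 + 549*b + t^2*(-28*b - 8) + t*(-63*b^2 + 171*b + 54) + 162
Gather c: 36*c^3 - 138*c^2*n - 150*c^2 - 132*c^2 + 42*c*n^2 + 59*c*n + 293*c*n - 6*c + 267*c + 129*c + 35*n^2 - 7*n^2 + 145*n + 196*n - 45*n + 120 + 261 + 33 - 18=36*c^3 + c^2*(-138*n - 282) + c*(42*n^2 + 352*n + 390) + 28*n^2 + 296*n + 396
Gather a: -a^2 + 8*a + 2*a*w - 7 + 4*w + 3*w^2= -a^2 + a*(2*w + 8) + 3*w^2 + 4*w - 7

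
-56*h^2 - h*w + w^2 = (-8*h + w)*(7*h + w)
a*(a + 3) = a^2 + 3*a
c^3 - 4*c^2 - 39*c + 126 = (c - 7)*(c - 3)*(c + 6)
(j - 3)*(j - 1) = j^2 - 4*j + 3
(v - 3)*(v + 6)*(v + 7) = v^3 + 10*v^2 + 3*v - 126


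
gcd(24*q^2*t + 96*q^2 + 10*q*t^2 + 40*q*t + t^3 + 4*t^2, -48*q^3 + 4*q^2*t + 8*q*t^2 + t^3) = 24*q^2 + 10*q*t + t^2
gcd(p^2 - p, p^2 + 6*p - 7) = p - 1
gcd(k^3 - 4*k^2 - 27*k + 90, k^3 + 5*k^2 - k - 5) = k + 5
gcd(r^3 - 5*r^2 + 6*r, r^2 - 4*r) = r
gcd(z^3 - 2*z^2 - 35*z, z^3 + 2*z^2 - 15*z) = z^2 + 5*z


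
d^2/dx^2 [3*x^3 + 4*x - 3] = 18*x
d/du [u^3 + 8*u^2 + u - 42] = 3*u^2 + 16*u + 1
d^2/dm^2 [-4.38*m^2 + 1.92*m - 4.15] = -8.76000000000000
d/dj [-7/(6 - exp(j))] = -7*exp(j)/(exp(j) - 6)^2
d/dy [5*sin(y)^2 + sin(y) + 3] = (10*sin(y) + 1)*cos(y)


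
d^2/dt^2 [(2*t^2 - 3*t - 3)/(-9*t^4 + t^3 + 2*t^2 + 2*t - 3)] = 2*(-486*t^8 + 1512*t^7 + 2176*t^6 - 774*t^5 + 372*t^4 - 898*t^3 - 414*t^2 + 117*t + 30)/(729*t^12 - 243*t^11 - 459*t^10 - 379*t^9 + 939*t^8 + 36*t^7 - 239*t^6 - 324*t^5 + 291*t^4 + 37*t^3 - 18*t^2 - 54*t + 27)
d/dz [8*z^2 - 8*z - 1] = 16*z - 8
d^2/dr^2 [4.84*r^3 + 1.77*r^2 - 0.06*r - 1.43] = 29.04*r + 3.54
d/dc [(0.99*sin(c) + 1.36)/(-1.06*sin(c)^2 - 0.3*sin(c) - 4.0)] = (1.0494*sin(c)^2 + 2.8832*sin(c) - 3.552)*cos(c)/(1.1236*sin(c)^4 + 0.636*sin(c)^3 + 8.57*sin(c)^2 + 2.4*sin(c) + 16.0)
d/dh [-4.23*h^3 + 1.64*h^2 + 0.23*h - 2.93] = -12.69*h^2 + 3.28*h + 0.23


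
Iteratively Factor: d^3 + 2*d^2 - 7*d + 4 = (d - 1)*(d^2 + 3*d - 4) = (d - 1)^2*(d + 4)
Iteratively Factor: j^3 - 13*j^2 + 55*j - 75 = (j - 5)*(j^2 - 8*j + 15) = (j - 5)*(j - 3)*(j - 5)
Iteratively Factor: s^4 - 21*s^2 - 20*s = (s - 5)*(s^3 + 5*s^2 + 4*s) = s*(s - 5)*(s^2 + 5*s + 4) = s*(s - 5)*(s + 1)*(s + 4)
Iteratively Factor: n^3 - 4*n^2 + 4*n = (n)*(n^2 - 4*n + 4) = n*(n - 2)*(n - 2)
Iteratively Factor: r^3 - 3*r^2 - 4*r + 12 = (r + 2)*(r^2 - 5*r + 6) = (r - 3)*(r + 2)*(r - 2)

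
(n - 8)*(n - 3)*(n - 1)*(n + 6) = n^4 - 6*n^3 - 37*n^2 + 186*n - 144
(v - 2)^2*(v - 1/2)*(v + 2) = v^4 - 5*v^3/2 - 3*v^2 + 10*v - 4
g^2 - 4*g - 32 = (g - 8)*(g + 4)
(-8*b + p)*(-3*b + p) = 24*b^2 - 11*b*p + p^2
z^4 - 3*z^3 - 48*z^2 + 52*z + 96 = (z - 8)*(z - 2)*(z + 1)*(z + 6)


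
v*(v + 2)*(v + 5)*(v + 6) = v^4 + 13*v^3 + 52*v^2 + 60*v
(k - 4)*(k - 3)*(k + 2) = k^3 - 5*k^2 - 2*k + 24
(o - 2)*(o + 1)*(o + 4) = o^3 + 3*o^2 - 6*o - 8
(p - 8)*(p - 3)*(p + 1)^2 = p^4 - 9*p^3 + 3*p^2 + 37*p + 24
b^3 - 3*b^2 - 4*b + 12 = (b - 3)*(b - 2)*(b + 2)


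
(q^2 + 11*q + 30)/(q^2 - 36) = (q + 5)/(q - 6)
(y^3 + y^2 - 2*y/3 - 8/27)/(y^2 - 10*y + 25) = (y^3 + y^2 - 2*y/3 - 8/27)/(y^2 - 10*y + 25)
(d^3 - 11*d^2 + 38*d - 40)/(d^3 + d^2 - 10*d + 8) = (d^2 - 9*d + 20)/(d^2 + 3*d - 4)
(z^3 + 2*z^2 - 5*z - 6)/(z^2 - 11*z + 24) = (z^3 + 2*z^2 - 5*z - 6)/(z^2 - 11*z + 24)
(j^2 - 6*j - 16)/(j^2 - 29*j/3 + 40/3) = 3*(j + 2)/(3*j - 5)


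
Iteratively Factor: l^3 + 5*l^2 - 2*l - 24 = (l + 4)*(l^2 + l - 6) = (l - 2)*(l + 4)*(l + 3)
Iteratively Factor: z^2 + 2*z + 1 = (z + 1)*(z + 1)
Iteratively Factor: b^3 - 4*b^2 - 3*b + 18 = (b + 2)*(b^2 - 6*b + 9) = (b - 3)*(b + 2)*(b - 3)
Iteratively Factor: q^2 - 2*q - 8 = (q - 4)*(q + 2)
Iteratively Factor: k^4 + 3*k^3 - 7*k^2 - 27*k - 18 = (k + 1)*(k^3 + 2*k^2 - 9*k - 18) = (k - 3)*(k + 1)*(k^2 + 5*k + 6) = (k - 3)*(k + 1)*(k + 3)*(k + 2)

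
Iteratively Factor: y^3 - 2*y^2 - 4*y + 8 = (y + 2)*(y^2 - 4*y + 4) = (y - 2)*(y + 2)*(y - 2)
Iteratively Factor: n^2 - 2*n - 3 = (n + 1)*(n - 3)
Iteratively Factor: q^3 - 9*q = (q - 3)*(q^2 + 3*q) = q*(q - 3)*(q + 3)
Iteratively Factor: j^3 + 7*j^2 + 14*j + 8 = (j + 4)*(j^2 + 3*j + 2) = (j + 1)*(j + 4)*(j + 2)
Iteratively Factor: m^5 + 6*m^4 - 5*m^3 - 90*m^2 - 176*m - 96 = (m + 2)*(m^4 + 4*m^3 - 13*m^2 - 64*m - 48) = (m - 4)*(m + 2)*(m^3 + 8*m^2 + 19*m + 12) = (m - 4)*(m + 1)*(m + 2)*(m^2 + 7*m + 12) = (m - 4)*(m + 1)*(m + 2)*(m + 4)*(m + 3)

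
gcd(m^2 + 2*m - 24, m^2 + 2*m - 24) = m^2 + 2*m - 24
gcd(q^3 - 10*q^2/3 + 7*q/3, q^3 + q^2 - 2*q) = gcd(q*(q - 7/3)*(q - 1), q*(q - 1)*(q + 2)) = q^2 - q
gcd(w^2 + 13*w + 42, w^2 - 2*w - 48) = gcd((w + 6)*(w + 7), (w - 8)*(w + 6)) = w + 6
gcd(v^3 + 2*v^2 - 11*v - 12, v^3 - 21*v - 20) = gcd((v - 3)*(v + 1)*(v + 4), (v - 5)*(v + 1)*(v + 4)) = v^2 + 5*v + 4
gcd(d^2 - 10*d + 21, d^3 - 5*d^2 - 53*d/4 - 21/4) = d - 7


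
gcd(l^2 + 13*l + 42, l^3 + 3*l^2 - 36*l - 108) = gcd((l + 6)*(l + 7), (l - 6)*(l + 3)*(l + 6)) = l + 6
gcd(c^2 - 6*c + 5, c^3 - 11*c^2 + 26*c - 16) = c - 1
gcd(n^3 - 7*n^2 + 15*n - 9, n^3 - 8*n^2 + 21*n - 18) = n^2 - 6*n + 9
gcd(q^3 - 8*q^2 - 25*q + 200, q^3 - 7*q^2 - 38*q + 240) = q^2 - 13*q + 40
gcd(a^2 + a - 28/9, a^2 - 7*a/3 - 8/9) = 1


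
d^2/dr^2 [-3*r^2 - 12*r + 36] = -6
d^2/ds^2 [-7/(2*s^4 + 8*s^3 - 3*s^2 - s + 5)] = 14*(3*(4*s^2 + 8*s - 1)*(2*s^4 + 8*s^3 - 3*s^2 - s + 5) - (8*s^3 + 24*s^2 - 6*s - 1)^2)/(2*s^4 + 8*s^3 - 3*s^2 - s + 5)^3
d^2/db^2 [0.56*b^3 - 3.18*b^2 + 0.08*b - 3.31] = 3.36*b - 6.36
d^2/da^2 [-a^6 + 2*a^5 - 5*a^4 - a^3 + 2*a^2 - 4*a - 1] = -30*a^4 + 40*a^3 - 60*a^2 - 6*a + 4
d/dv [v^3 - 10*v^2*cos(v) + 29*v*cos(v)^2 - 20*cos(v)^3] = 10*v^2*sin(v) + 3*v^2 - 29*v*sin(2*v) - 20*v*cos(v) + 60*sin(v)*cos(v)^2 + 29*cos(v)^2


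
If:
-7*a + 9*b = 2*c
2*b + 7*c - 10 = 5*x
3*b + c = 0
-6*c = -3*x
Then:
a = 150/77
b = 10/11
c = -30/11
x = -60/11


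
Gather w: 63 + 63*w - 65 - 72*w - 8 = -9*w - 10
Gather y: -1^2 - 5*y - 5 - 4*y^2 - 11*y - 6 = -4*y^2 - 16*y - 12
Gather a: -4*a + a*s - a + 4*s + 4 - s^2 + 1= a*(s - 5) - s^2 + 4*s + 5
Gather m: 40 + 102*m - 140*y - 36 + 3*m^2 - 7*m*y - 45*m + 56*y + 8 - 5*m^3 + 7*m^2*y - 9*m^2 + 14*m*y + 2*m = -5*m^3 + m^2*(7*y - 6) + m*(7*y + 59) - 84*y + 12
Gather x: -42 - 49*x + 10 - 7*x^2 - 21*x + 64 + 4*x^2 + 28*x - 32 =-3*x^2 - 42*x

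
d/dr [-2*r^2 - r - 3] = -4*r - 1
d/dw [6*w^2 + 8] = 12*w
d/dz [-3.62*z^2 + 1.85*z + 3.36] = 1.85 - 7.24*z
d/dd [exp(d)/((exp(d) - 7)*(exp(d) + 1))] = (-exp(2*d) - 7)*exp(d)/(exp(4*d) - 12*exp(3*d) + 22*exp(2*d) + 84*exp(d) + 49)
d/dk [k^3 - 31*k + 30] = 3*k^2 - 31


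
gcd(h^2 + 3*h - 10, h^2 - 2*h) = h - 2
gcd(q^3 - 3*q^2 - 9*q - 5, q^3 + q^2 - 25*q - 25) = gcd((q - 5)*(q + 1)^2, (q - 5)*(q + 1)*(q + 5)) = q^2 - 4*q - 5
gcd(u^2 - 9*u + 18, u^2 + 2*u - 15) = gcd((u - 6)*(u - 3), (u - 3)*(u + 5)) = u - 3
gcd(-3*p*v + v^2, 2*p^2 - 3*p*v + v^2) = 1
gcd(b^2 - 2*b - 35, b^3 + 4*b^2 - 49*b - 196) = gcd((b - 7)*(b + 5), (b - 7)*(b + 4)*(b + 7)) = b - 7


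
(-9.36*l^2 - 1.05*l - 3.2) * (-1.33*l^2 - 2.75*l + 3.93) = 12.4488*l^4 + 27.1365*l^3 - 29.6413*l^2 + 4.6735*l - 12.576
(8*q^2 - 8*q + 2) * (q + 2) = 8*q^3 + 8*q^2 - 14*q + 4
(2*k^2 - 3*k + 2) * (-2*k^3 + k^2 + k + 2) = -4*k^5 + 8*k^4 - 5*k^3 + 3*k^2 - 4*k + 4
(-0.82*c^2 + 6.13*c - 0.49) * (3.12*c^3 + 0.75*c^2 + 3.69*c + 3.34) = -2.5584*c^5 + 18.5106*c^4 + 0.0429000000000004*c^3 + 19.5134*c^2 + 18.6661*c - 1.6366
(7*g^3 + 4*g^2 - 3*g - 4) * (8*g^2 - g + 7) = 56*g^5 + 25*g^4 + 21*g^3 - g^2 - 17*g - 28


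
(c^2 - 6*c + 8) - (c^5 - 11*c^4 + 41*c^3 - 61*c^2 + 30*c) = -c^5 + 11*c^4 - 41*c^3 + 62*c^2 - 36*c + 8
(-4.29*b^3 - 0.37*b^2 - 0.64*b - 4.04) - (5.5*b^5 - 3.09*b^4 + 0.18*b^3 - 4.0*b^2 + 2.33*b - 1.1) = -5.5*b^5 + 3.09*b^4 - 4.47*b^3 + 3.63*b^2 - 2.97*b - 2.94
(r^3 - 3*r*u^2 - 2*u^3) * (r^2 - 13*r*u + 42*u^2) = r^5 - 13*r^4*u + 39*r^3*u^2 + 37*r^2*u^3 - 100*r*u^4 - 84*u^5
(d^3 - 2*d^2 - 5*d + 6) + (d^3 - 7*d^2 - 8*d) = 2*d^3 - 9*d^2 - 13*d + 6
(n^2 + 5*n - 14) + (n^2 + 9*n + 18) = 2*n^2 + 14*n + 4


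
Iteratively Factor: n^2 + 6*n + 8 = (n + 4)*(n + 2)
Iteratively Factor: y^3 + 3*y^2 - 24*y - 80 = (y - 5)*(y^2 + 8*y + 16) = (y - 5)*(y + 4)*(y + 4)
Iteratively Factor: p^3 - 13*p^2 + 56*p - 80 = (p - 4)*(p^2 - 9*p + 20) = (p - 4)^2*(p - 5)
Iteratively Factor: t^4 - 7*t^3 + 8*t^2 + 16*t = (t - 4)*(t^3 - 3*t^2 - 4*t) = (t - 4)*(t + 1)*(t^2 - 4*t) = (t - 4)^2*(t + 1)*(t)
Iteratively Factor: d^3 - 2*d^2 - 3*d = (d)*(d^2 - 2*d - 3) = d*(d + 1)*(d - 3)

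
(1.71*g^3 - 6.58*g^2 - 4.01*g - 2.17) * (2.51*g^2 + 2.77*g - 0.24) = 4.2921*g^5 - 11.7791*g^4 - 28.7021*g^3 - 14.9752*g^2 - 5.0485*g + 0.5208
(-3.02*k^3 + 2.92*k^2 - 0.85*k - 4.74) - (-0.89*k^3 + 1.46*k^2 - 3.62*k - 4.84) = -2.13*k^3 + 1.46*k^2 + 2.77*k + 0.0999999999999996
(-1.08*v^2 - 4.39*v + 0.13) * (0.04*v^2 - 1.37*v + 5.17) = -0.0432*v^4 + 1.304*v^3 + 0.4359*v^2 - 22.8744*v + 0.6721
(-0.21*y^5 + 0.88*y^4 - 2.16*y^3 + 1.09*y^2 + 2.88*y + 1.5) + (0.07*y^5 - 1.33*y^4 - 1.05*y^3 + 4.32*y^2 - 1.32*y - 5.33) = -0.14*y^5 - 0.45*y^4 - 3.21*y^3 + 5.41*y^2 + 1.56*y - 3.83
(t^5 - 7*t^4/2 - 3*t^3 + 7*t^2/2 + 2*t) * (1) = t^5 - 7*t^4/2 - 3*t^3 + 7*t^2/2 + 2*t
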